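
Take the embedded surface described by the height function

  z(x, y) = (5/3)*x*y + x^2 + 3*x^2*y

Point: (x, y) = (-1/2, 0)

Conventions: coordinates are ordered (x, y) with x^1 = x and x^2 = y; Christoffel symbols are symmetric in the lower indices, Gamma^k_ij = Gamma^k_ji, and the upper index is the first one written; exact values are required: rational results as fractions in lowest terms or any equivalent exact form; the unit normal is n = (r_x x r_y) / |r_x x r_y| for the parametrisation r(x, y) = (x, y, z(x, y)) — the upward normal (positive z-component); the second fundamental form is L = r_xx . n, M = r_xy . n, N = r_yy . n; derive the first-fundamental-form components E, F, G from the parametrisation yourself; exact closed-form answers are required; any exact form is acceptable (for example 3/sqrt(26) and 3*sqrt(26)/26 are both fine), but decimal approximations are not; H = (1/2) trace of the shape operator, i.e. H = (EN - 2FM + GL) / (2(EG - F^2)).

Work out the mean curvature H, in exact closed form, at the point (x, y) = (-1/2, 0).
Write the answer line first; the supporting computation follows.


Answer: H = 1932/4913

z_x = -1, z_y = -1/12, z_xx = 2, z_xy = -4/3, z_yy = 0
E = 2, F = 1/12, G = 145/144; answer radicand W^2 = 289/144
unnormalised second-form numerators: l = 2, m = -4/3, n = 0; L = l/sqrt(289/144), and similarly M = m/sqrt(W^2), N = n/sqrt(W^2)
H = (E*n - 2*F*m + G*l) / (2*(EG - F^2)*sqrt(W^2)); E*n - 2*F*m + G*l = 161/72, EG - F^2 = 289/144, so H = (161/289)/sqrt(289/144)


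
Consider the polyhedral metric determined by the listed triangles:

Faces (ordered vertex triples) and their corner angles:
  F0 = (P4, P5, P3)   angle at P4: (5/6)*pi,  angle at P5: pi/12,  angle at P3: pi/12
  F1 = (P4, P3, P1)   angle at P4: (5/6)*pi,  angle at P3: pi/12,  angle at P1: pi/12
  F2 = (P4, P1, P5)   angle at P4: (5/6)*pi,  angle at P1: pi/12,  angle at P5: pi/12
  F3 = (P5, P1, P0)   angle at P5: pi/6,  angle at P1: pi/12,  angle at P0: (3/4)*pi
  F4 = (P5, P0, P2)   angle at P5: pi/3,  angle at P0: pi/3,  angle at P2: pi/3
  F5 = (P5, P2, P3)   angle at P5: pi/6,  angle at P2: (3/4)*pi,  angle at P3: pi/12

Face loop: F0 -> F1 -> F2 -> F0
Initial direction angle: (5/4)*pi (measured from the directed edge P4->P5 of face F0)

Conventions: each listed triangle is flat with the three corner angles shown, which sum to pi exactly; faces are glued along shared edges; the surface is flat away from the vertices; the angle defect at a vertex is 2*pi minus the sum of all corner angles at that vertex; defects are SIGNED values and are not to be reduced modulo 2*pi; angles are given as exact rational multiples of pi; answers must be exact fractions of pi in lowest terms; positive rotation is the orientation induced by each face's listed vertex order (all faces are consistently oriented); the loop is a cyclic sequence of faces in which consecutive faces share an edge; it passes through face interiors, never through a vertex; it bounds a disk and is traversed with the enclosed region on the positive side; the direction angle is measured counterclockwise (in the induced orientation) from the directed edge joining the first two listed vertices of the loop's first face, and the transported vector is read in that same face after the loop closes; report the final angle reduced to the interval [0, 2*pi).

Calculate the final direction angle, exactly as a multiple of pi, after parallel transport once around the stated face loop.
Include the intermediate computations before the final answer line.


enclosed vertex P4: corner angles sum to (5/2)*pi, defect = 2*pi - (5/2)*pi = -pi/2
the rotation equals the total enclosed defect, so the final angle is initial + defects (mod 2*pi)
final angle = (5/4)*pi - pi/2 = (3/4)*pi (mod 2*pi)

Answer: final direction angle = (3/4)*pi


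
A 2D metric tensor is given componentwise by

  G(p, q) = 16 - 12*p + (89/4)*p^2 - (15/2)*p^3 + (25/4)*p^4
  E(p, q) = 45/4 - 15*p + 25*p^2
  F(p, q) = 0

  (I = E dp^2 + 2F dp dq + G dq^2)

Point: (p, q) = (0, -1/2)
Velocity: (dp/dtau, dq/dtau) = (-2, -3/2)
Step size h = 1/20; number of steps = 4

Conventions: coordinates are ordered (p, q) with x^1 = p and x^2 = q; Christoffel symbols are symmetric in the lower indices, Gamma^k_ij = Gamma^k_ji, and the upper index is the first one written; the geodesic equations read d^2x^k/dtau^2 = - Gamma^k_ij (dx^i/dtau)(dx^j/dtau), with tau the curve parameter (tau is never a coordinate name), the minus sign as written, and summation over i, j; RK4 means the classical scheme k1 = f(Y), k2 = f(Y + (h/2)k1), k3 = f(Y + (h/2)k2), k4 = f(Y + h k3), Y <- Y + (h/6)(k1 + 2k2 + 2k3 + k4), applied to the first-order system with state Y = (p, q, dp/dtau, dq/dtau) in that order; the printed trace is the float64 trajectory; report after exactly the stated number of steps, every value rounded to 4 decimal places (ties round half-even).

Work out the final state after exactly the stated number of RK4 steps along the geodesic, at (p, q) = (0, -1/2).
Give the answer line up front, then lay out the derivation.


Answer: p = -0.3681, q = -0.7503, dp/dtau = -1.6804, dq/dtau = -1.0033

f(Y) = (dp/dtau, dq/dtau, -Gamma^p_ij Y'^i Y'^j, -Gamma^q_ij Y'^i Y'^j) with the Gammas evaluated at the stage position; h = 0.050000; intermediate values shown to 6 dp
step 0: p = 0.0000, q = -0.5000, dp/dtau = -2.0000, dq/dtau = -1.5000
step 1:
  k1: at (p, q) = (0.000000, -0.500000), (dp/dtau, dq/dtau) = (-2.000000, -1.500000); Gamma_ppp = -0.666667, Gamma_ppq = 0.000000, Gamma_pqq = 0.533333, Gamma_qpp = 0.000000, Gamma_qpq = -0.375000, Gamma_qqq = 0.000000; k1 = (-2.000000, -1.500000, 1.466667, 2.250000)
  k2: at (p, q) = (-0.050000, -0.537500), (dp/dtau, dq/dtau) = (-1.963333, -1.443750); Gamma_ppp = -0.725389, Gamma_ppq = 0.000000, Gamma_pqq = 0.592098, Gamma_qpp = 0.000000, Gamma_qpq = -0.428790, Gamma_qqq = 0.000000; k2 = (-1.963333, -1.443750, 1.561961, 2.430865)
  k3: at (p, q) = (-0.049083, -0.536094), (dp/dtau, dq/dtau) = (-1.960951, -1.439228); Gamma_ppp = -0.724451, Gamma_ppq = 0.000000, Gamma_pqq = 0.591101, Gamma_qpp = 0.000000, Gamma_qpq = -0.427835, Gamma_qqq = 0.000000; k3 = (-1.960951, -1.439228, 1.561358, 2.414921)
  k4: at (p, q) = (-0.098048, -0.571961), (dp/dtau, dq/dtau) = (-1.921932, -1.379254); Gamma_ppp = -0.767777, Gamma_ppq = 0.000000, Gamma_pqq = 0.640495, Gamma_qpp = 0.000000, Gamma_qpq = -0.477149, Gamma_qqq = 0.000000; k4 = (-1.921932, -1.379254, 1.617590, 2.529683)
  Y <- Y + (h/6)(k1 + 2k2 + 2k3 + k4): p = -0.0981, q = -0.5720, dp/dtau = -1.9222, dq/dtau = -1.3794
step 2:
  k1: at (p, q) = (-0.098088, -0.572043), (dp/dtau, dq/dtau) = (-1.922243, -1.379406); Gamma_ppp = -0.767807, Gamma_ppq = 0.000000, Gamma_pqq = 0.640533, Gamma_qpp = 0.000000, Gamma_qpq = -0.477188, Gamma_qqq = 0.000000; k1 = (-1.922243, -1.379406, 1.618277, 2.530577)
  k2: at (p, q) = (-0.146144, -0.606529), (dp/dtau, dq/dtau) = (-1.881786, -1.316142); Gamma_ppp = -0.798047, Gamma_ppq = 0.000000, Gamma_pqq = 0.681949, Gamma_qpp = 0.000000, Gamma_qpq = -0.522097, Gamma_qqq = 0.000000; k2 = (-1.881786, -1.316142, 1.644687, 2.586153)
  k3: at (p, q) = (-0.145132, -0.604947), (dp/dtau, dq/dtau) = (-1.881125, -1.314752); Gamma_ppp = -0.797524, Gamma_ppq = 0.000000, Gamma_pqq = 0.681142, Gamma_qpp = 0.000000, Gamma_qpq = -0.521188, Gamma_qqq = 0.000000; k3 = (-1.881125, -1.314752, 1.644740, 2.578021)
  k4: at (p, q) = (-0.192144, -0.637781), (dp/dtau, dq/dtau) = (-1.840006, -1.250505); Gamma_ppp = -0.817236, Gamma_ppq = 0.000000, Gamma_pqq = 0.715982, Gamma_qpp = 0.000000, Gamma_qpq = -0.561742, Gamma_qqq = 0.000000; k4 = (-1.840006, -1.250505, 1.647223, 2.585066)
  Y <- Y + (h/6)(k1 + 2k2 + 2k3 + k4): p = -0.1922, q = -0.6378, dp/dtau = -1.8402, dq/dtau = -1.2507
step 3:
  k1: at (p, q) = (-0.192155, -0.637808), (dp/dtau, dq/dtau) = (-1.840206, -1.250706); Gamma_ppp = -0.817239, Gamma_ppq = 0.000000, Gamma_pqq = 0.715990, Gamma_qpp = 0.000000, Gamma_qpq = -0.561751, Gamma_qqq = 0.000000; k1 = (-1.840206, -1.250706, 1.647467, 2.585805)
  k2: at (p, q) = (-0.238160, -0.669075), (dp/dtau, dq/dtau) = (-1.799020, -1.186061); Gamma_ppp = -0.828428, Gamma_ppq = 0.000000, Gamma_pqq = 0.745426, Gamma_qpp = 0.000000, Gamma_qpq = -0.598083, Gamma_qqq = 0.000000; k2 = (-1.799020, -1.186061, 1.632561, 2.552316)
  k3: at (p, q) = (-0.237130, -0.667459), (dp/dtau, dq/dtau) = (-1.799392, -1.186898); Gamma_ppp = -0.828254, Gamma_ppq = 0.000000, Gamma_pqq = 0.744811, Gamma_qpp = 0.000000, Gamma_qpq = -0.597306, Gamma_qqq = 0.000000; k3 = (-1.799392, -1.186898, 1.632495, 2.551329)
  k4: at (p, q) = (-0.282124, -0.697153), (dp/dtau, dq/dtau) = (-1.758581, -1.123140); Gamma_ppp = -0.832952, Gamma_ppq = 0.000000, Gamma_pqq = 0.770010, Gamma_qpp = 0.000000, Gamma_qpq = -0.629709, Gamma_qqq = 0.000000; k4 = (-1.758581, -1.123140, 1.604672, 2.487517)
  Y <- Y + (h/6)(k1 + 2k2 + 2k3 + k4): p = -0.2821, q = -0.6971, dp/dtau = -1.7587, dq/dtau = -1.1234
step 4:
  k1: at (p, q) = (-0.282118, -0.697139), (dp/dtau, dq/dtau) = (-1.758687, -1.123368); Gamma_ppp = -0.832952, Gamma_ppq = 0.000000, Gamma_pqq = 0.770007, Gamma_qpp = 0.000000, Gamma_qpq = -0.629704, Gamma_qqq = 0.000000; k1 = (-1.758687, -1.123368, 1.604592, 2.488155)
  k2: at (p, q) = (-0.326085, -0.725223), (dp/dtau, dq/dtau) = (-1.718573, -1.061164); Gamma_ppp = -0.832579, Gamma_ppq = 0.000000, Gamma_pqq = 0.791776, Gamma_qpp = 0.000000, Gamma_qpq = -0.658350, Gamma_qqq = 0.000000; k2 = (-1.718573, -1.061164, 1.567422, 2.401250)
  k3: at (p, q) = (-0.325083, -0.723668), (dp/dtau, dq/dtau) = (-1.719502, -1.063337); Gamma_ppp = -0.832635, Gamma_ppq = 0.000000, Gamma_pqq = 0.791306, Gamma_qpp = 0.000000, Gamma_qpq = -0.657730, Gamma_qqq = 0.000000; k3 = (-1.719502, -1.063337, 1.567123, 2.405198)
  k4: at (p, q) = (-0.368093, -0.750306), (dp/dtau, dq/dtau) = (-1.680331, -1.003108); Gamma_ppp = -0.828541, Gamma_ppq = 0.000000, Gamma_pqq = 0.810458, Gamma_qpp = 0.000000, Gamma_qpq = -0.683000, Gamma_qqq = 0.000000; k4 = (-1.680331, -1.003108, 1.523894, 2.302467)
  Y <- Y + (h/6)(k1 + 2k2 + 2k3 + k4): p = -0.3681, q = -0.7503, dp/dtau = -1.6804, dq/dtau = -1.0033


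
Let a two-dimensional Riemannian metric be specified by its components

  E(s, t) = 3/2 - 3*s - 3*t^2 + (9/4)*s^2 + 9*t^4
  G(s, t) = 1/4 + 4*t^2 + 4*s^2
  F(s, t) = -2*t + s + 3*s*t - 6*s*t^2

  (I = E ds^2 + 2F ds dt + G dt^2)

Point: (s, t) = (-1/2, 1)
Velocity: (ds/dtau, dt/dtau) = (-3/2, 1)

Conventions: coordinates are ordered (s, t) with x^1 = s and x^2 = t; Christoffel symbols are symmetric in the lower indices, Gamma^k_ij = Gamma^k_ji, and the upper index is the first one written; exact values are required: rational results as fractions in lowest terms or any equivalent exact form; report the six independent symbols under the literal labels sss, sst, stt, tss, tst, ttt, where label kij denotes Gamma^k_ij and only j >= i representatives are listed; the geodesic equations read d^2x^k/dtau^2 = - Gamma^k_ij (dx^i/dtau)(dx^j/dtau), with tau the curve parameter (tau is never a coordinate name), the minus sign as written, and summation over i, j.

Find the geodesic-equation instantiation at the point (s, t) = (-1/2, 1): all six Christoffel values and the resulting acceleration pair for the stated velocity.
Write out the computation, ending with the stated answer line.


E = 153/16, F = -1, G = 21/4 at the point
E_s = -21/4, E_t = 30, F_s = -2, F_t = 5/2, G_s = -4, G_t = 8
EG - F^2 = 3149/64;  g^inv = (64/3149) * [[21/4, 1], [1, 153/16]]
first-kind symbols [ij,l] = (1/2)(d_i g_jl + d_j g_il - d_l g_ij): [ss,s] = E_s/2 = -21/8, [ss,t] = F_s - E_t/2 = -17, [st,s] = E_t/2 = 15, [st,t] = G_s/2 = -2, [tt,s] = F_t - G_s/2 = 9/2, [tt,t] = G_t/2 = 4
Gamma^s_ij = (G*[ij,s] - F*[ij,t])/(EG - F^2), Gamma^t_ij = (E*[ij,t] - F*[ij,s])/(EG - F^2)
Gamma_sss = -1970/3149, Gamma_sst = 4912/3149, Gamma_stt = 1768/3149, Gamma_tss = -10572/3149, Gamma_tst = -264/3149, Gamma_ttt = 2736/3149
d^2s/dtau^2 = -(Gamma_sss*(-3/2)^2 + 2*Gamma_sst*(-3/2)*(1) + Gamma_stt*(1)^2) = 34801/6298
d^2t/dtau^2 = -(Gamma_tss*(-3/2)^2 + 2*Gamma_tst*(-3/2)*(1) + Gamma_ttt*(1)^2) = 20259/3149

Answer: Gamma_sss = -1970/3149, Gamma_sst = 4912/3149, Gamma_stt = 1768/3149, Gamma_tss = -10572/3149, Gamma_tst = -264/3149, Gamma_ttt = 2736/3149; accelerations (d^2s/dtau^2, d^2t/dtau^2) = (34801/6298, 20259/3149)


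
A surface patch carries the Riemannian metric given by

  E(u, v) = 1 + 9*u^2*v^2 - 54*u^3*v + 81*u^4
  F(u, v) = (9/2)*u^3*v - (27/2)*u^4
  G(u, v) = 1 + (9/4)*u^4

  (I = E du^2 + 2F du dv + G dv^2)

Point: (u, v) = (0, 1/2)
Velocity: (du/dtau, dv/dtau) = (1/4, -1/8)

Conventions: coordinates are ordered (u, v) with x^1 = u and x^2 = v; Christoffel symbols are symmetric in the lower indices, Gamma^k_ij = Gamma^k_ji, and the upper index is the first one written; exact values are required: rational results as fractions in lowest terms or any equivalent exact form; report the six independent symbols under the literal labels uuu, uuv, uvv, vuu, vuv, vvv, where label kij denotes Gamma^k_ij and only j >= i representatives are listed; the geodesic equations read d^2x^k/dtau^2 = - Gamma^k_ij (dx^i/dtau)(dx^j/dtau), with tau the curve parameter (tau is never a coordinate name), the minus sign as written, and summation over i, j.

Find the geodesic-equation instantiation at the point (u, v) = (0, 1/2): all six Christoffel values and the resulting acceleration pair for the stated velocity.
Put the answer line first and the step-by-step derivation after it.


Answer: Gamma_uuu = 0, Gamma_uuv = 0, Gamma_uvv = 0, Gamma_vuu = 0, Gamma_vuv = 0, Gamma_vvv = 0; accelerations (d^2u/dtau^2, d^2v/dtau^2) = (0, 0)

E = 1, F = 0, G = 1 at the point
E_u = 0, E_v = 0, F_u = 0, F_v = 0, G_u = 0, G_v = 0
EG - F^2 = 1;  g^inv = (1) * [[1, 0], [0, 1]]
first-kind symbols [ij,l] = (1/2)(d_i g_jl + d_j g_il - d_l g_ij): [uu,u] = E_u/2 = 0, [uu,v] = F_u - E_v/2 = 0, [uv,u] = E_v/2 = 0, [uv,v] = G_u/2 = 0, [vv,u] = F_v - G_u/2 = 0, [vv,v] = G_v/2 = 0
Gamma^u_ij = (G*[ij,u] - F*[ij,v])/(EG - F^2), Gamma^v_ij = (E*[ij,v] - F*[ij,u])/(EG - F^2)
Gamma_uuu = 0, Gamma_uuv = 0, Gamma_uvv = 0, Gamma_vuu = 0, Gamma_vuv = 0, Gamma_vvv = 0
d^2u/dtau^2 = -(Gamma_uuu*(1/4)^2 + 2*Gamma_uuv*(1/4)*(-1/8) + Gamma_uvv*(-1/8)^2) = 0
d^2v/dtau^2 = -(Gamma_vuu*(1/4)^2 + 2*Gamma_vuv*(1/4)*(-1/8) + Gamma_vvv*(-1/8)^2) = 0


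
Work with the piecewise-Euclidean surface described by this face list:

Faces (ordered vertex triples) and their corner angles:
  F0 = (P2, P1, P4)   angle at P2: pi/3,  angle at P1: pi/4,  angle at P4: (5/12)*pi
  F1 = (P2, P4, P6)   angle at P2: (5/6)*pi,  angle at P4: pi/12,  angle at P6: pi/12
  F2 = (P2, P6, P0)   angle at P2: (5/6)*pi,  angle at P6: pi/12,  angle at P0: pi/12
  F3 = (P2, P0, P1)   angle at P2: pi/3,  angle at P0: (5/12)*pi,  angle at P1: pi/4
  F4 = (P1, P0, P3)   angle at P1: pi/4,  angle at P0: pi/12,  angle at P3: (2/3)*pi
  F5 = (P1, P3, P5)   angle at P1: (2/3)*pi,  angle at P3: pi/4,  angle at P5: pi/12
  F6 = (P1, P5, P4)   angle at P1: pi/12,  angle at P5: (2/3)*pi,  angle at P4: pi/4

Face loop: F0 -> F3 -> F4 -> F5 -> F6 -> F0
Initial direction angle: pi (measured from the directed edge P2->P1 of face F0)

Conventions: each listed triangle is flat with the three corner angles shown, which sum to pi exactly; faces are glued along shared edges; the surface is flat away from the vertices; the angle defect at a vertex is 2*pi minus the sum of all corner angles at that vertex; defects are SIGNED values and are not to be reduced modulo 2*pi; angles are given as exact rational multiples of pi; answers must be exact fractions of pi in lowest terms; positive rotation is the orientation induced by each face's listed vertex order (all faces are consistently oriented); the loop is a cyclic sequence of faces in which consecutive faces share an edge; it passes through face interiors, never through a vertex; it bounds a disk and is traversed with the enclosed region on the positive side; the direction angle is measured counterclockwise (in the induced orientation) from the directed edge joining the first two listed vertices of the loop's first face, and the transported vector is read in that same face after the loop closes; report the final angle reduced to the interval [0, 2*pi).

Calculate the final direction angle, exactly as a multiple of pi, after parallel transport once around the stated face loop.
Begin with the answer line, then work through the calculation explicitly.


Answer: final direction angle = (3/2)*pi

enclosed vertex P1: corner angles sum to (3/2)*pi, defect = 2*pi - (3/2)*pi = pi/2
summing the enclosed defects onto the initial angle, mod 2*pi in the induced orientation:
final angle = pi + pi/2 = (3/2)*pi (mod 2*pi)


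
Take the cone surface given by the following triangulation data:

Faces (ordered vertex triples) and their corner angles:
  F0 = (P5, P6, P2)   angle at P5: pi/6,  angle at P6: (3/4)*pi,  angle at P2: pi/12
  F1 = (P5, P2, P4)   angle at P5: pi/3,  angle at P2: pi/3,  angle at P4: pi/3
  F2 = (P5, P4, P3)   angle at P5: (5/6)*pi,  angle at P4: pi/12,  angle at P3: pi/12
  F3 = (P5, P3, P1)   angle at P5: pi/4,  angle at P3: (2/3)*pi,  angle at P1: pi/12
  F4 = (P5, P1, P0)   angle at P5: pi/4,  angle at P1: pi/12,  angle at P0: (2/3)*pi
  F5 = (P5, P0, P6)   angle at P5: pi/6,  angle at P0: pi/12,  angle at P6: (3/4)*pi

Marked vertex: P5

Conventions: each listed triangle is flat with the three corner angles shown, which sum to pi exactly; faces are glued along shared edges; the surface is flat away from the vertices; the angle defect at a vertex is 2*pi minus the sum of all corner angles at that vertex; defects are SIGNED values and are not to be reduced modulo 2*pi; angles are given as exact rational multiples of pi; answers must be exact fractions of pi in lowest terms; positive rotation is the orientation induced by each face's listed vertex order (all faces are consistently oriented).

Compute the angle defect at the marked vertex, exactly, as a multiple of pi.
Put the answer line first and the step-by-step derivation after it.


Answer: defect(P5) = 0

Sum of corner angles at P5: 2*pi
defect = 2*pi - 2*pi


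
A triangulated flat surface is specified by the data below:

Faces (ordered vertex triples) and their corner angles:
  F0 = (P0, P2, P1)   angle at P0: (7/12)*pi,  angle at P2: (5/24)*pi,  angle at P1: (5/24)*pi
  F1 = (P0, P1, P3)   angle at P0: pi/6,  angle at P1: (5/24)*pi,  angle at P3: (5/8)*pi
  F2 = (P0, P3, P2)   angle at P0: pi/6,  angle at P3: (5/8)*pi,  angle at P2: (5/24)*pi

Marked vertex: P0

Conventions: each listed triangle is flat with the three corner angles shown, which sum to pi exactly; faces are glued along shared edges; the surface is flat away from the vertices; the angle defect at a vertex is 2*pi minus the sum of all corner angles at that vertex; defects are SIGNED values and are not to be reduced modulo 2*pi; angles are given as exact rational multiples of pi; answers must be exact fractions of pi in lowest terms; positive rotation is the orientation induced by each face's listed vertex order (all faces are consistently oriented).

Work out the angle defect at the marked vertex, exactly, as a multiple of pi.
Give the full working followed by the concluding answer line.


Sum of corner angles at P0: (11/12)*pi
defect = 2*pi - (11/12)*pi

Answer: defect(P0) = (13/12)*pi


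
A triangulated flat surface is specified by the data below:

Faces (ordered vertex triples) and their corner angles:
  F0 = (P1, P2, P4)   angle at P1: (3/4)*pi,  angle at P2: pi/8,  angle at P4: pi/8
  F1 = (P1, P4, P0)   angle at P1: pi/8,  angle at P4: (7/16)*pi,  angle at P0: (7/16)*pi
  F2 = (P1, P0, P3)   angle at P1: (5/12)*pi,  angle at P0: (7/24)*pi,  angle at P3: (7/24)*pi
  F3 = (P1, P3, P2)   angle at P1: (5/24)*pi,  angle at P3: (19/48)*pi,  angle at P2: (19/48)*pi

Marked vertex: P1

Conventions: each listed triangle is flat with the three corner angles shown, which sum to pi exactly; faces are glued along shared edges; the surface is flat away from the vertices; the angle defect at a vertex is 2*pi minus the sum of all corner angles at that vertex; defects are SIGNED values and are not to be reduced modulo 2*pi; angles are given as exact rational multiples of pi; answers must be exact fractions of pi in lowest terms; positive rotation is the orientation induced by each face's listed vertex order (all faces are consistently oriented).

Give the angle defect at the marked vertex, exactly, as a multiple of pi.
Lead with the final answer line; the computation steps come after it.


Answer: defect(P1) = pi/2

Sum of corner angles at P1: (3/2)*pi
defect = 2*pi - (3/2)*pi


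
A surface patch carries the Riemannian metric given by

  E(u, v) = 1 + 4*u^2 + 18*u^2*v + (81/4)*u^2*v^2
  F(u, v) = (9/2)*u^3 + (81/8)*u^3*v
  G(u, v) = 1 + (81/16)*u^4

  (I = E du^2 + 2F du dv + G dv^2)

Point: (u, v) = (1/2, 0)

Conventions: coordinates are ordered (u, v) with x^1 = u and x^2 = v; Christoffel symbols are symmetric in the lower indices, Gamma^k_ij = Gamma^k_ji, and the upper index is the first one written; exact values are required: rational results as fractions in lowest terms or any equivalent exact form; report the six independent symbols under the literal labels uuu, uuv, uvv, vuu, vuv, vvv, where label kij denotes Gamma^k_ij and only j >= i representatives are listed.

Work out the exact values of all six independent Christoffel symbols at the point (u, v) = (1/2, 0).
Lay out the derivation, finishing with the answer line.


E = 2, F = 9/16, G = 337/256 at the point
E_u = 4, E_v = 9/2, F_u = 27/8, F_v = 81/64, G_u = 81/32, G_v = 0
EG - F^2 = 593/256;  g^inv = (256/593) * [[337/256, -9/16], [-9/16, 2]]
first-kind symbols [ij,l] = (1/2)(d_i g_jl + d_j g_il - d_l g_ij): [uu,u] = E_u/2 = 2, [uu,v] = F_u - E_v/2 = 9/8, [uv,u] = E_v/2 = 9/4, [uv,v] = G_u/2 = 81/64, [vv,u] = F_v - G_u/2 = 0, [vv,v] = G_v/2 = 0
Gamma^u_ij = (G*[ij,u] - F*[ij,v])/(EG - F^2), Gamma^v_ij = (E*[ij,v] - F*[ij,u])/(EG - F^2)

Answer: Gamma_uuu = 512/593, Gamma_uuv = 576/593, Gamma_uvv = 0, Gamma_vuu = 288/593, Gamma_vuv = 324/593, Gamma_vvv = 0


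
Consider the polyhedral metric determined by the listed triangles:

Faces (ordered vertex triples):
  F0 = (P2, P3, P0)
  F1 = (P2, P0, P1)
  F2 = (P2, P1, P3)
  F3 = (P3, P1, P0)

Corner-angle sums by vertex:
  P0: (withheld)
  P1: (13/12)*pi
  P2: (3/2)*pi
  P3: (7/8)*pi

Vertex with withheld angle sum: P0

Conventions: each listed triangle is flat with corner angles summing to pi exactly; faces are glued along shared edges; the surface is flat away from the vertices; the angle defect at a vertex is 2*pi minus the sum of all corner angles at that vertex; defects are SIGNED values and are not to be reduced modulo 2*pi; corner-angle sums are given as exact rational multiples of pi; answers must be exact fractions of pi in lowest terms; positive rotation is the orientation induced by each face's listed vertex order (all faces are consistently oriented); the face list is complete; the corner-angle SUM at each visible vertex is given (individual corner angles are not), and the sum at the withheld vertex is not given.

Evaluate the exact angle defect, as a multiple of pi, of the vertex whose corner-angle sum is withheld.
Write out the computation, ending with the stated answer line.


V = 4, E = 6, F = 4; chi = V - E + F = 2
Gauss-Bonnet: total defect = 2*pi*chi = 4*pi; visible defects sum to (61/24)*pi

Answer: defect(P0) = (35/24)*pi


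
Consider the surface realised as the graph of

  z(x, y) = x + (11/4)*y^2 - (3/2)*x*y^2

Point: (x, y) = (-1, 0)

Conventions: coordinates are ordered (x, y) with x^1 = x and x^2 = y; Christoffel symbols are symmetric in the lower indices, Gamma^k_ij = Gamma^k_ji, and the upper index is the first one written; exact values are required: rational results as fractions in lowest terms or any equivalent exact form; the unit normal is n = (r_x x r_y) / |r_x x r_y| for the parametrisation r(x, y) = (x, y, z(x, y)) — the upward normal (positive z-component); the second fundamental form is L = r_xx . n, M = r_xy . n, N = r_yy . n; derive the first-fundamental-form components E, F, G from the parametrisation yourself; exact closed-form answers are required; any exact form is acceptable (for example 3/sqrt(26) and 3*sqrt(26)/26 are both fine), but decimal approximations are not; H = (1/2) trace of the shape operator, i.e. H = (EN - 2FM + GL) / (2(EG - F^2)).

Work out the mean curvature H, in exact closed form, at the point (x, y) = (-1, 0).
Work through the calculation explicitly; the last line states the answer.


z_x = 1, z_y = 0, z_xx = 0, z_xy = 0, z_yy = 17/2
E = 2, F = 0, G = 1; answer radicand W^2 = 2
unnormalised second-form numerators: l = 0, m = 0, n = 17/2; L = l/sqrt(2), and similarly M = m/sqrt(W^2), N = n/sqrt(W^2)
H = (E*n - 2*F*m + G*l) / (2*(EG - F^2)*sqrt(W^2)); E*n - 2*F*m + G*l = 17, EG - F^2 = 2, so H = (17/4)/sqrt(2)

Answer: H = 17*sqrt(2)/8


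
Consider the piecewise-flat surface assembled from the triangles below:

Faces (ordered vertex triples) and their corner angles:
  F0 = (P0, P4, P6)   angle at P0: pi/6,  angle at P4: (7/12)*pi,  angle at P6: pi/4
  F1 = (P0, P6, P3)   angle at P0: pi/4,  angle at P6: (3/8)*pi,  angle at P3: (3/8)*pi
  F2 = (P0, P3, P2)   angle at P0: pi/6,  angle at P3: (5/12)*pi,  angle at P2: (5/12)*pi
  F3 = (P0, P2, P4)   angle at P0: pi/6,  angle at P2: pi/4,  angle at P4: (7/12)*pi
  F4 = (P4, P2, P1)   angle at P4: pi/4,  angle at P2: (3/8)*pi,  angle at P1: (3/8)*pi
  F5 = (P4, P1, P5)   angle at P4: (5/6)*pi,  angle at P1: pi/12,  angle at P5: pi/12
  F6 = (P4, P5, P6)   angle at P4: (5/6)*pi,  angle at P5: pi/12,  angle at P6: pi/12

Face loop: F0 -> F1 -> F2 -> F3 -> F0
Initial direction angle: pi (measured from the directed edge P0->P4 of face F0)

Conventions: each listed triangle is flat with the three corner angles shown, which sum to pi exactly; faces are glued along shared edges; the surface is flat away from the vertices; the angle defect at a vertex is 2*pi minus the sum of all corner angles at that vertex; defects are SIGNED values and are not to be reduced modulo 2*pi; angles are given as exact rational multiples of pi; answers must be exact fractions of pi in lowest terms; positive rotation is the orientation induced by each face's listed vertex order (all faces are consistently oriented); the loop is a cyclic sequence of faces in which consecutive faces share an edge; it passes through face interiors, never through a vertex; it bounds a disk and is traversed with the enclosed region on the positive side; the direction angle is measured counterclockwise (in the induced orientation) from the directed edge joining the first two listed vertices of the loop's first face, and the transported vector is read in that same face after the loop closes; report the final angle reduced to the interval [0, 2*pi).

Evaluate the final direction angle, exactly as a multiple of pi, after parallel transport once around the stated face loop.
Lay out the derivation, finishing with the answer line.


enclosed vertex P0: corner angles sum to (3/4)*pi, defect = 2*pi - (3/4)*pi = (5/4)*pi
transport around the loop rotates by the sum of enclosed defects; add to the initial angle mod 2*pi
final angle = pi + (5/4)*pi = pi/4 (mod 2*pi)

Answer: final direction angle = pi/4


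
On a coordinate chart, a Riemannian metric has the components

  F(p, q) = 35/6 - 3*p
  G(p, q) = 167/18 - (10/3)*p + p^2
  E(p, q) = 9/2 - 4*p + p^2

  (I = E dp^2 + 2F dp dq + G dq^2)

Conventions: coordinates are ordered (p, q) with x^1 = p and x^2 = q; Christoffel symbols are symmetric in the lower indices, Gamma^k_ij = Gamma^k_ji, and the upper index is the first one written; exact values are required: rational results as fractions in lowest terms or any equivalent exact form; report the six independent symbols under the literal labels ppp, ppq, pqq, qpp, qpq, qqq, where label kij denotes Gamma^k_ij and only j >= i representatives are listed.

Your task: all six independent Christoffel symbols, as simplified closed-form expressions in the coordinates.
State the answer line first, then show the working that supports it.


Answer: Gamma_ppp = (18*p^3 - 96*p^2 + 125*p - 19)/(18*p^4 - 132*p^3 + 326*p^2 - 308*p + 139), Gamma_ppq = (54*p^2 - 195*p + 175)/(18*p^4 - 132*p^3 + 326*p^2 - 308*p + 139), Gamma_pqq = (-54*p^3 + 270*p^2 - 801*p + 835)/(54*p^4 - 396*p^3 + 978*p^2 - 924*p + 417), Gamma_qpp = (3*p - 33)/(18*p^4 - 132*p^3 + 326*p^2 - 308*p + 139), Gamma_qpq = (18*p^3 - 102*p^2 + 201*p - 135)/(18*p^4 - 132*p^3 + 326*p^2 - 308*p + 139), Gamma_qqq = (-54*p^2 + 195*p - 175)/(18*p^4 - 132*p^3 + 326*p^2 - 308*p + 139)

E = 9/2 - 4*p + p^2; F = 35/6 - 3*p; G = 167/18 - (10/3)*p + p^2
Gamma^k_ij = (1/2) g^{kl} (d_i g_jl + d_j g_il - d_l g_ij), with g^inv = (1/(EG-F^2)) [[G, -F], [-F, E]]
first partials: E_p = -4 + 2*p, E_q = 0, F_p = -3, F_q = 0, G_p = -10/3 + 2*p, G_q = 0
D = EG - F^2 = 139/18 - (154/9)*p + (163/9)*p^2 - (22/3)*p^3 + p^4
expanded: Gamma^p_pp = (G E_p - 2F F_p + F E_q)/(2D), Gamma^p_pq = (G E_q - F G_p)/(2D), Gamma^p_qq = (2G F_q - G G_p - F G_q)/(2D), Gamma^q_pp = (2E F_p - E E_q - F E_p)/(2D), Gamma^q_pq = (E G_p - F E_q)/(2D), Gamma^q_qq = (E G_q - 2F F_q + F G_p)/(2D); substitute and cancel common factors


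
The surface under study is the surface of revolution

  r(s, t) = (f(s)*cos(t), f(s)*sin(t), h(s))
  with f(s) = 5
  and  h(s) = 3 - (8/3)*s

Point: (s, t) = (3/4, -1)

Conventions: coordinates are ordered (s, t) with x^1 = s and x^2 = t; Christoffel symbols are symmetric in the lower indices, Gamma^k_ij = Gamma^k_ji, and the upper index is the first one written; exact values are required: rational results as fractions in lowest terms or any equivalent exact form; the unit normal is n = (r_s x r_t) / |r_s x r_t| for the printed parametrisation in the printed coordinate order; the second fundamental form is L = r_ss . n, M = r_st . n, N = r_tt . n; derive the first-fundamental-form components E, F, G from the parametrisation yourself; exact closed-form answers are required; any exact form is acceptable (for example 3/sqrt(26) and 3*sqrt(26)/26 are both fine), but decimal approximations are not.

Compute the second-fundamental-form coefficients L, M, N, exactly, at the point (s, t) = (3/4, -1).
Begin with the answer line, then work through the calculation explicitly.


Answer: L = 0, M = 0, N = -5

f = 5, f' = 0, f'' = 0, h' = -8/3, h'' = 0
E = 64/9, F = 0, G = 25; answer radicand W^2 = 64/9
unnormalised second-form numerators: l = 0, m = 0, n = -40/3; L = l/sqrt(64/9), and similarly M = m/sqrt(W^2), N = n/sqrt(W^2)


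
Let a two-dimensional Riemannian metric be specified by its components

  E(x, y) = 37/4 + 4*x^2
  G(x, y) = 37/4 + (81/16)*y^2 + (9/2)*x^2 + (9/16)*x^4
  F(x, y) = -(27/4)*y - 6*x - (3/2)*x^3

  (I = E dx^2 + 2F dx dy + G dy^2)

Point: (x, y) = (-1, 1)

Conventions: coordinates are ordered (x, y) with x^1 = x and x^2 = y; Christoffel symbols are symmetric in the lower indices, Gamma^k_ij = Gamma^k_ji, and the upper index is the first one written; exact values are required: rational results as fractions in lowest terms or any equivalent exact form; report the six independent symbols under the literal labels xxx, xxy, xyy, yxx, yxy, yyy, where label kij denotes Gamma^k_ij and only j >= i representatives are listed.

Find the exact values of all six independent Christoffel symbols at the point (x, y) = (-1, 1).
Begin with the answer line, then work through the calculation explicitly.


Answer: Gamma_xxx = -2228/8197, Gamma_xxy = 135/8197, Gamma_xyy = -117/1171, Gamma_yxx = -4356/8197, Gamma_yxy = -2385/8197, Gamma_yyy = 621/2342

E = 53/4, F = 3/4, G = 155/8 at the point
E_x = -8, E_y = 0, F_x = -21/2, F_y = -27/4, G_x = -45/4, G_y = 81/8
EG - F^2 = 8197/32;  g^inv = (32/8197) * [[155/8, -3/4], [-3/4, 53/4]]
first-kind symbols [ij,l] = (1/2)(d_i g_jl + d_j g_il - d_l g_ij): [xx,x] = E_x/2 = -4, [xx,y] = F_x - E_y/2 = -21/2, [xy,x] = E_y/2 = 0, [xy,y] = G_x/2 = -45/8, [yy,x] = F_y - G_x/2 = -9/8, [yy,y] = G_y/2 = 81/16
Gamma^x_ij = (G*[ij,x] - F*[ij,y])/(EG - F^2), Gamma^y_ij = (E*[ij,y] - F*[ij,x])/(EG - F^2)


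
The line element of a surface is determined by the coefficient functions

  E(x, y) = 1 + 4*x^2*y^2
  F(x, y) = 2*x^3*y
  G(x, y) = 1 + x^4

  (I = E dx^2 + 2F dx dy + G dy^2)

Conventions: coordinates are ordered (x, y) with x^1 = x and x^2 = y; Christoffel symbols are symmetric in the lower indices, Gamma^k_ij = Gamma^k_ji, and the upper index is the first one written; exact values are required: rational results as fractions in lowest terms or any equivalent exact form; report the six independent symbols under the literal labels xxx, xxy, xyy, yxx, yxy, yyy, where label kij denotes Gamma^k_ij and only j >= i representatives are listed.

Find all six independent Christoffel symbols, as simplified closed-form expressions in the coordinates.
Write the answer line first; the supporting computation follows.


Answer: Gamma_xxx = 4*x*y^2/(x^4 + 4*x^2*y^2 + 1), Gamma_xxy = 4*x^2*y/(x^4 + 4*x^2*y^2 + 1), Gamma_xyy = 0, Gamma_yxx = 2*x^2*y/(x^4 + 4*x^2*y^2 + 1), Gamma_yxy = 2*x^3/(x^4 + 4*x^2*y^2 + 1), Gamma_yyy = 0

E = 1 + 4*x^2*y^2; F = 2*x^3*y; G = 1 + x^4
Gamma^k_ij = (1/2) g^{kl} (d_i g_jl + d_j g_il - d_l g_ij), with g^inv = (1/(EG-F^2)) [[G, -F], [-F, E]]
first partials: E_x = 8*x*y^2, E_y = 8*x^2*y, F_x = 6*x^2*y, F_y = 2*x^3, G_x = 4*x^3, G_y = 0
D = EG - F^2 = 1 + 4*x^2*y^2 + x^4
expanded: Gamma^x_xx = (G E_x - 2F F_x + F E_y)/(2D), Gamma^x_xy = (G E_y - F G_x)/(2D), Gamma^x_yy = (2G F_y - G G_x - F G_y)/(2D), Gamma^y_xx = (2E F_x - E E_y - F E_x)/(2D), Gamma^y_xy = (E G_x - F E_y)/(2D), Gamma^y_yy = (E G_y - 2F F_y + F G_x)/(2D); substitute and cancel common factors


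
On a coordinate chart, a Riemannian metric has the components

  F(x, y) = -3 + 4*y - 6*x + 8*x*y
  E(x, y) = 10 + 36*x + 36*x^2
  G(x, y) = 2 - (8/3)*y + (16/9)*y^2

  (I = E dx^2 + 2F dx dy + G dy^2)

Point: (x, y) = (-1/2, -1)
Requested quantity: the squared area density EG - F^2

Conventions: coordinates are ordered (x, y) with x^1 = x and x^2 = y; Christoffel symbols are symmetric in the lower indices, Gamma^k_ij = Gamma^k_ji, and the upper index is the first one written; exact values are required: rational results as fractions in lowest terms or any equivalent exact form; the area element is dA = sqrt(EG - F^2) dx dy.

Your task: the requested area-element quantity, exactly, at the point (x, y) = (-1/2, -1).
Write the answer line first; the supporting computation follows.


Answer: EG - F^2 = 58/9

E = 1, F = 0, G = 58/9; EG - F^2 = 58/9


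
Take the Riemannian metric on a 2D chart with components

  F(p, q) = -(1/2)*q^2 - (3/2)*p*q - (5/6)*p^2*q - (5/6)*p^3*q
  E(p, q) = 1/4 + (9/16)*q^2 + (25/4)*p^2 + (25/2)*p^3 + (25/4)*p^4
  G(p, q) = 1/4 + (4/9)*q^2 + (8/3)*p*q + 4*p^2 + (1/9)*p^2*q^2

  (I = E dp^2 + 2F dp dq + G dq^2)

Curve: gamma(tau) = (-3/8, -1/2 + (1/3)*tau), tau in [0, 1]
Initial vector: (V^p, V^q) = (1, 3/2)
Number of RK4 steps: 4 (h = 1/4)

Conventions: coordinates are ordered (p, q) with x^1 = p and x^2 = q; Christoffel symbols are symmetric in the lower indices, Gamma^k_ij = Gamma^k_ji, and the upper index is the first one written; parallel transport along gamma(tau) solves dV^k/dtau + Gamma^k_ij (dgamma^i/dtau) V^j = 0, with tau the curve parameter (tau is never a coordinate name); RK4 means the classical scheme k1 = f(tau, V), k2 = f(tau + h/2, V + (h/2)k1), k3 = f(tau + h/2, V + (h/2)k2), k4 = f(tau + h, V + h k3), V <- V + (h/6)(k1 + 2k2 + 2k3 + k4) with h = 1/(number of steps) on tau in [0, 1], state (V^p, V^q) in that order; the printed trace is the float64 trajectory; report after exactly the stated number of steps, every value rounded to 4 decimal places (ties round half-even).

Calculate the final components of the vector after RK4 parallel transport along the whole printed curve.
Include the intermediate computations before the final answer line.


gamma'(tau) = (0, 1/3); f(tau, V)^k = -Gamma^k_ij(gamma(tau)) gamma'^i(tau) V^j; h = 1/4; intermediate values shown to 6 dp
curve data and Christoffel symbols at the stage parameters:
  tau = 0.000000: gamma = (-0.375000, -0.500000), gamma' = (0.000000, 0.333333); Gamma_ppp = -0.210875, Gamma_ppq = -1.323900, Gamma_pqq = 4.664884, Gamma_qpp = 0.572032, Gamma_qpq = -1.867883, Gamma_qqq = 0.696483
  tau = 0.125000: gamma = (-0.375000, -0.458333), gamma' = (0.000000, 0.333333); Gamma_ppp = -0.266949, Gamma_ppq = -1.215215, Gamma_pqq = 4.581283, Gamma_qpp = 0.535355, Gamma_qpq = -1.842811, Gamma_qqq = 0.583299
  tau = 0.250000: gamma = (-0.375000, -0.416667), gamma' = (0.000000, 0.333333); Gamma_ppp = -0.320367, Gamma_ppq = -1.105299, Gamma_pqq = 4.493855, Gamma_qpp = 0.498322, Gamma_qpq = -1.821227, Gamma_qqq = 0.469429
  tau = 0.375000: gamma = (-0.375000, -0.375000), gamma' = (0.000000, 0.333333); Gamma_ppp = -0.370762, Gamma_ppq = -0.994328, Gamma_pqq = 4.402353, Gamma_qpp = 0.460634, Gamma_qpq = -1.803393, Gamma_qqq = 0.355153
  tau = 0.500000: gamma = (-0.375000, -0.333333), gamma' = (0.000000, 0.333333); Gamma_ppp = -0.417737, Gamma_ppq = -0.882516, Gamma_pqq = 4.306521, Gamma_qpp = 0.421921, Gamma_qpq = -1.789569, Gamma_qqq = 0.240801
  tau = 0.625000: gamma = (-0.375000, -0.291667), gamma' = (0.000000, 0.333333); Gamma_ppp = -0.460873, Gamma_ppq = -0.770120, Gamma_pqq = 4.206093, Gamma_qpp = 0.381736, Gamma_qpq = -1.780004, Gamma_qqq = 0.126763
  tau = 0.750000: gamma = (-0.375000, -0.250000), gamma' = (0.000000, 0.333333); Gamma_ppp = -0.499730, Gamma_ppq = -0.657446, Gamma_pqq = 4.100800, Gamma_qpp = 0.339540, Gamma_qpq = -1.774928, Gamma_qqq = 0.013489
  tau = 0.875000: gamma = (-0.375000, -0.208333), gamma' = (0.000000, 0.333333); Gamma_ppp = -0.533848, Gamma_ppq = -0.544851, Gamma_pqq = 3.990372, Gamma_qpp = 0.294698, Gamma_qpq = -1.774542, Gamma_qqq = -0.098499
  tau = 1.000000: gamma = (-0.375000, -0.166667), gamma' = (0.000000, 0.333333); Gamma_ppp = -0.562759, Gamma_ppq = -0.432753, Gamma_pqq = 3.874547, Gamma_qpp = 0.246457, Gamma_qpq = -1.779005, Gamma_qqq = -0.208603
step 0: V^p = 1.0000, V^q = 1.5000
step 1: k1 = (-1.891142, 0.274386), k2 = (-2.033703, 0.170743), k3 = (-2.021137, 0.162316), k4 = (-2.125443, 0.059266); V <- V + (h/6)(k1 + 2k2 + 2k3 + k4): V^p = 0.4947, V^q = 1.5417
step 2: k1 = (-2.127050, 0.059111), k2 = (-2.197296, -0.045809), k3 = (-2.180961, -0.049535), k4 = (-2.210138, -0.152875); V <- V + (h/6)(k1 + 2k2 + 2k3 + k4): V^p = -0.0508, V^q = 1.5298
step 3: k1 = (-2.210999, -0.153115), k2 = (-2.201996, -0.257975), k3 = (-2.183330, -0.256754), k4 = (-2.134158, -0.359602); V <- V + (h/6)(k1 + 2k2 + 2k3 + k4): V^p = -0.5973, V^q = 1.4655
step 4: k1 = (-2.134208, -0.359992), k2 = (-2.046441, -0.464486), k3 = (-2.027075, -0.458426), k4 = (-1.904028, -0.560792); V <- V + (h/6)(k1 + 2k2 + 2k3 + k4): V^p = -1.1050, V^q = 1.3503

Answer: V^p = -1.1050, V^q = 1.3503


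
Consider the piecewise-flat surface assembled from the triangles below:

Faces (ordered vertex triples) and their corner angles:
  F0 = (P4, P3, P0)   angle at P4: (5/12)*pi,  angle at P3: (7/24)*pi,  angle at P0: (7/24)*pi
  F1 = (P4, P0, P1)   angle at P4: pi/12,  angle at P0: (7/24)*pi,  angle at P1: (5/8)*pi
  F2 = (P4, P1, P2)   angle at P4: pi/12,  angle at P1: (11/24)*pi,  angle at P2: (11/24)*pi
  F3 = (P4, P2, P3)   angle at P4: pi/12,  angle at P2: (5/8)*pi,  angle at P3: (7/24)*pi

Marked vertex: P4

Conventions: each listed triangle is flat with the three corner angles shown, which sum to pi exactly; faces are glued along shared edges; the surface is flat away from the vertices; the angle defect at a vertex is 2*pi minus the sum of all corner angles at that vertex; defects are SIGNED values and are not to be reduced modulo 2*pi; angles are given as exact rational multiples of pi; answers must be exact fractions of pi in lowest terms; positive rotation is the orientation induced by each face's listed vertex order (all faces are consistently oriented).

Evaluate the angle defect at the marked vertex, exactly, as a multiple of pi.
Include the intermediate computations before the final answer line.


Sum of corner angles at P4: (2/3)*pi
defect = 2*pi - (2/3)*pi

Answer: defect(P4) = (4/3)*pi


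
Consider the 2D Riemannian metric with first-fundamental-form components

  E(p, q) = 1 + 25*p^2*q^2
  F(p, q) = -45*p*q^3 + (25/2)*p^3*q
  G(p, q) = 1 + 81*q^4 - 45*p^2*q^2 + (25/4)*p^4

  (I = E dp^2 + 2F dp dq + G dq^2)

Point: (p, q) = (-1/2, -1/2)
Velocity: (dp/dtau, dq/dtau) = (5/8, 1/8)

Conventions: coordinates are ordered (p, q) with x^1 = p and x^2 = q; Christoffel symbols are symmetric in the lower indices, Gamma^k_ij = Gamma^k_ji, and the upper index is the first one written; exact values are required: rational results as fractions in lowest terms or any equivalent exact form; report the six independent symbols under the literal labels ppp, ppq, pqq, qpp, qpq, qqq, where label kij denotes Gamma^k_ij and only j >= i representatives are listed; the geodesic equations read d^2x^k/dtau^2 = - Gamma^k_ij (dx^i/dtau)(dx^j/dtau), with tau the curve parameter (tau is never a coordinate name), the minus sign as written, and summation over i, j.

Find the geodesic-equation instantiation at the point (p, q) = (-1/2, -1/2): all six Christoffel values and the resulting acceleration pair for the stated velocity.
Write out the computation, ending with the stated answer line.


E = 41/16, F = -65/32, G = 233/64 at the point
E_p = -25/4, E_q = -25/4, F_p = 15/16, F_q = 245/16, G_p = 65/8, G_q = -117/4
EG - F^2 = 333/64;  g^inv = (64/333) * [[233/64, 65/32], [65/32, 41/16]]
first-kind symbols [ij,l] = (1/2)(d_i g_jl + d_j g_il - d_l g_ij): [pp,p] = E_p/2 = -25/8, [pp,q] = F_p - E_q/2 = 65/16, [pq,p] = E_q/2 = -25/8, [pq,q] = G_p/2 = 65/16, [qq,p] = F_q - G_p/2 = 45/4, [qq,q] = G_q/2 = -117/8
Gamma^p_ij = (G*[ij,p] - F*[ij,q])/(EG - F^2), Gamma^q_ij = (E*[ij,q] - F*[ij,p])/(EG - F^2)
Gamma_ppp = -200/333, Gamma_ppq = -200/333, Gamma_pqq = 80/37, Gamma_qpp = 260/333, Gamma_qpq = 260/333, Gamma_qqq = -104/37
d^2p/dtau^2 = -(Gamma_ppp*(5/8)^2 + 2*Gamma_ppq*(5/8)*(1/8) + Gamma_pqq*(1/8)^2) = 785/2664
d^2q/dtau^2 = -(Gamma_qpp*(5/8)^2 + 2*Gamma_qpq*(5/8)*(1/8) + Gamma_qqq*(1/8)^2) = -2041/5328

Answer: Gamma_ppp = -200/333, Gamma_ppq = -200/333, Gamma_pqq = 80/37, Gamma_qpp = 260/333, Gamma_qpq = 260/333, Gamma_qqq = -104/37; accelerations (d^2p/dtau^2, d^2q/dtau^2) = (785/2664, -2041/5328)
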